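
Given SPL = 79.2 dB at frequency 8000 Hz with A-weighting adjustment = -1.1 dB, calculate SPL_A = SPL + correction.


A-weighting table: 8000 Hz -> -1.1 dB correction
SPL_A = SPL + correction = 79.2 + (-1.1) = 78.1 dBA


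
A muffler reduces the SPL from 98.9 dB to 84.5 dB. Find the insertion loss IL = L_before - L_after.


Insertion loss = SPL without muffler - SPL with muffler
IL = 98.9 - 84.5 = 14.4 dB


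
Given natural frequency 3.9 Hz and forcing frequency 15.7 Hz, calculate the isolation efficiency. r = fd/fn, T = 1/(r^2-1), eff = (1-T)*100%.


r = 15.7 / 3.9 = 4.02564
r^2 - 1 = 4.02564^2 - 1 = 15.2058
T = 1/15.2058 = 0.0657644
Efficiency = (1 - 0.0657644)*100 = 93.424 %


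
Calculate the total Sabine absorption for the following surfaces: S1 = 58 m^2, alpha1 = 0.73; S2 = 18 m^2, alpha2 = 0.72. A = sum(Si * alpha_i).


58 * 0.73 = 42.34
18 * 0.72 = 12.96
A_total = 42.34 + 12.96 = 55.3 m^2


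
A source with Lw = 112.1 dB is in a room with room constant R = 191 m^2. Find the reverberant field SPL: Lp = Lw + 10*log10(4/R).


4/R = 4/191 = 0.0209424
Lp = 112.1 + 10*log10(0.0209424) = 95.31 dB


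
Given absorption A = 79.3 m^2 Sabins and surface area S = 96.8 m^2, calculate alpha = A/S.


Absorption coefficient = absorbed power / incident power
alpha = A / S = 79.3 / 96.8 = 0.81921


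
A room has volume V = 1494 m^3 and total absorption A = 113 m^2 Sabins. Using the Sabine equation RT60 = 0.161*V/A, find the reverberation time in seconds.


RT60 = 0.161 * 1494 / 113 = 2.1286 s


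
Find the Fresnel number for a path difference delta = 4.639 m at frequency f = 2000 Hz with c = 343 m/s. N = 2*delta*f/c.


N = 2*delta*f/c = 2*delta/lambda, where lambda = c/f
lambda = 343 / 2000 = 0.1715 m
N = 2 * 4.639 / 0.1715 = 54.099


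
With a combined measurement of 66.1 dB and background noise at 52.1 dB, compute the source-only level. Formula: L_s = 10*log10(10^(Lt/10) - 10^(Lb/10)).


10^(66.1/10) = 4.0738e+06
10^(52.1/10) = 162181
Difference = 4.0738e+06 - 162181 = 3.91162e+06
L_source = 10*log10(3.91162e+06) = 65.924 dB


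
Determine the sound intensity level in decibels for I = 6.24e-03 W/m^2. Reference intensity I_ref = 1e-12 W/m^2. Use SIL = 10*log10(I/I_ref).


I / I_ref = 6.24e-03 / 1e-12 = 6.24e+09
SIL = 10 * log10(6.24e+09) = 97.952 dB


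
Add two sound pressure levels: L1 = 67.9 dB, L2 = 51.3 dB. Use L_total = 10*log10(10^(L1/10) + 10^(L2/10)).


10^(67.9/10) = 6.16595e+06
10^(51.3/10) = 134896
Sum = 6.16595e+06 + 134896 = 6.30085e+06
L_total = 10*log10(6.30085e+06) = 67.994 dB


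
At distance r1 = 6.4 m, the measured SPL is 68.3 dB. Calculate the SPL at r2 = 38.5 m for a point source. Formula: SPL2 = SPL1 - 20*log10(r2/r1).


r2/r1 = 38.5/6.4 = 6.01562
Correction = 20*log10(6.01562) = 15.5856 dB
SPL2 = 68.3 - 15.5856 = 52.714 dB


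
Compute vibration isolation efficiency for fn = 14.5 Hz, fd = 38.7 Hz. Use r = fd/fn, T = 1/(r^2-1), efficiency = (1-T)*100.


r = 38.7 / 14.5 = 2.66897
r^2 - 1 = 2.66897^2 - 1 = 6.1234
T = 1/6.1234 = 0.163308
Efficiency = (1 - 0.163308)*100 = 83.669 %


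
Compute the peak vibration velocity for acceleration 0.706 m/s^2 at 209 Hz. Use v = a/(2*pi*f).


omega = 2*pi*f = 2*pi*209 = 1313.19 rad/s
v = a / omega = 0.706 / 1313.19 = 0.00053762 m/s


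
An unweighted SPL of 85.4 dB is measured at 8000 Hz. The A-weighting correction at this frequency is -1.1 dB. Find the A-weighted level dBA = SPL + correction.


A-weighting table: 8000 Hz -> -1.1 dB correction
SPL_A = SPL + correction = 85.4 + (-1.1) = 84.3 dBA


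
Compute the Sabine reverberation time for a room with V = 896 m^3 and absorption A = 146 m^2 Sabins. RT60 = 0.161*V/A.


RT60 = 0.161 * 896 / 146 = 0.98805 s


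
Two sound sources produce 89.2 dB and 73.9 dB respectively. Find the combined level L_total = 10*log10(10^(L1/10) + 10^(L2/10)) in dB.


10^(89.2/10) = 8.31764e+08
10^(73.9/10) = 2.45471e+07
Sum = 8.31764e+08 + 2.45471e+07 = 8.56311e+08
L_total = 10*log10(8.56311e+08) = 89.326 dB


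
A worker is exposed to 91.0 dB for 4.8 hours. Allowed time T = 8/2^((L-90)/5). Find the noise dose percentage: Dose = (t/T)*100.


T_allowed = 8 / 2^((91.0 - 90)/5) = 6.9644 hr
Dose = 4.8 / 6.9644 * 100 = 68.922 %


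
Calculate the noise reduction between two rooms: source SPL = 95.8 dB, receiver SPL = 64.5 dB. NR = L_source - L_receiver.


NR = L_source - L_receiver (difference between source and receiving room levels)
NR = 95.8 - 64.5 = 31.3 dB


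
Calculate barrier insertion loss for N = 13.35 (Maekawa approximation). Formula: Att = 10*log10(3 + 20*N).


3 + 20*N = 3 + 20*13.35 = 270
Att = 10*log10(270) = 24.314 dB


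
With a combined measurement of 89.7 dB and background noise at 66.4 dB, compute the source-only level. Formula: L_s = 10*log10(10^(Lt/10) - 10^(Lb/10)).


10^(89.7/10) = 9.33254e+08
10^(66.4/10) = 4.36516e+06
Difference = 9.33254e+08 - 4.36516e+06 = 9.28889e+08
L_source = 10*log10(9.28889e+08) = 89.68 dB


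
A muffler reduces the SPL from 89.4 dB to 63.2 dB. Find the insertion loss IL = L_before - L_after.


Insertion loss = SPL without muffler - SPL with muffler
IL = 89.4 - 63.2 = 26.2 dB


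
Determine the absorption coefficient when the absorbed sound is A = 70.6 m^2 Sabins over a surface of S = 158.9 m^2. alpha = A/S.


Absorption coefficient = absorbed power / incident power
alpha = A / S = 70.6 / 158.9 = 0.4443


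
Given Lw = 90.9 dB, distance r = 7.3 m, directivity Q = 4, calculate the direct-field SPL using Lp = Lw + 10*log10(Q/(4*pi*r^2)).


4*pi*r^2 = 4*pi*7.3^2 = 669.662 m^2
Q / (4*pi*r^2) = 4 / 669.662 = 0.00597316
Lp = 90.9 + 10*log10(0.00597316) = 68.662 dB


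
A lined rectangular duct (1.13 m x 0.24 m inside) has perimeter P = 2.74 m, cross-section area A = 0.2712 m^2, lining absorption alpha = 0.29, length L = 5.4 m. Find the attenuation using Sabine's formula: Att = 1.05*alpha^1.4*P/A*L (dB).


alpha^1.4 = 0.29^1.4 = 0.176749
Attenuation rate = 1.05 * alpha^1.4 * P / A
= 1.05 * 0.176749 * 2.74 / 0.2712 = 1.87503 dB/m
Total Att = 1.87503 * 5.4 = 10.125 dB


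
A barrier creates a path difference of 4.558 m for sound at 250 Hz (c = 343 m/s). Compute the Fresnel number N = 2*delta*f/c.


N = 2*delta*f/c = 2*delta/lambda, where lambda = c/f
lambda = 343 / 250 = 1.372 m
N = 2 * 4.558 / 1.372 = 6.6443


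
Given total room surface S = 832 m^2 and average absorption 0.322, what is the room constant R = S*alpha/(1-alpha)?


R = 832 * 0.322 / (1 - 0.322) = 395.14 m^2


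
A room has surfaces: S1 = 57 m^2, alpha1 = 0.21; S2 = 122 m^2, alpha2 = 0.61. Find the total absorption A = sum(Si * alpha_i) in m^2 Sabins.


57 * 0.21 = 11.97
122 * 0.61 = 74.42
A_total = 11.97 + 74.42 = 86.39 m^2


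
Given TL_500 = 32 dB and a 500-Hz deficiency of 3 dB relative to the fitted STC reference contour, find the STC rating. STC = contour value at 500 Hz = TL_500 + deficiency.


By ASTM E413, STC = value of the fitted reference contour at 500 Hz.
Contour value at 500 Hz = TL_500 + deficiency = 32 + 3 = 35
STC = 35


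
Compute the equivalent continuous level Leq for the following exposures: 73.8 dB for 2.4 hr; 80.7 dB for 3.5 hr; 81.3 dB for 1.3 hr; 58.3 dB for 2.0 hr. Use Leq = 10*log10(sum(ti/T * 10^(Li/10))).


T_total = 2.4 + 3.5 + 1.3 + 2.0 = 9.2 hr
(2.4/9.2) * 10^(73.8/10) = 6.25783e+06
(3.5/9.2) * 10^(80.7/10) = 4.46972e+07
(1.3/9.2) * 10^(81.3/10) = 1.90614e+07
(2.0/9.2) * 10^(58.3/10) = 146975
Sum = 6.25783e+06 + 4.46972e+07 + 1.90614e+07 + 146975 = 7.01634e+07
Leq = 10*log10(7.01634e+07) = 78.461 dB


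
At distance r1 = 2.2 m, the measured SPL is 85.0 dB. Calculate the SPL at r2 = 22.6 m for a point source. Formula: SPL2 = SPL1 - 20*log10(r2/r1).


r2/r1 = 22.6/2.2 = 10.2727
Correction = 20*log10(10.2727) = 20.2337 dB
SPL2 = 85.0 - 20.2337 = 64.766 dB


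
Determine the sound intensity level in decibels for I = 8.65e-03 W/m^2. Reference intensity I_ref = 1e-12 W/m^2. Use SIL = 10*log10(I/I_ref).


I / I_ref = 8.65e-03 / 1e-12 = 8.65e+09
SIL = 10 * log10(8.65e+09) = 99.37 dB


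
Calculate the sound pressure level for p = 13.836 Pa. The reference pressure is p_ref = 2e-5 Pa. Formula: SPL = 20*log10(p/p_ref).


p / p_ref = 13.836 / 2e-5 = 691800
SPL = 20 * log10(691800) = 116.8 dB


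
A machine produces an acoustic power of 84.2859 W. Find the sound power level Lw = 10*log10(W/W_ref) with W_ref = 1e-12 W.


W / W_ref = 84.2859 / 1e-12 = 8.42859e+13
Lw = 10 * log10(8.42859e+13) = 139.26 dB


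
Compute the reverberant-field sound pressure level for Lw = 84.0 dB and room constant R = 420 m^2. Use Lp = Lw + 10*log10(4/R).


4/R = 4/420 = 0.00952381
Lp = 84.0 + 10*log10(0.00952381) = 63.788 dB


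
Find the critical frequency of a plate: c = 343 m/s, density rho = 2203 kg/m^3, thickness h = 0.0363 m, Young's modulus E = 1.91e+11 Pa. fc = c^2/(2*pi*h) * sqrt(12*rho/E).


12*rho/E = 12*2203/1.91e+11 = 1.38408e-07
sqrt(12*rho/E) = sqrt(1.38408e-07) = 0.000372032
c^2/(2*pi*h) = 343^2/(2*pi*0.0363) = 515824
fc = 515824 * 0.000372032 = 191.9 Hz


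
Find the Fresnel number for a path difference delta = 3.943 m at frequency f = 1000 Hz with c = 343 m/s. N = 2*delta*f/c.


N = 2*delta*f/c = 2*delta/lambda, where lambda = c/f
lambda = 343 / 1000 = 0.343 m
N = 2 * 3.943 / 0.343 = 22.991


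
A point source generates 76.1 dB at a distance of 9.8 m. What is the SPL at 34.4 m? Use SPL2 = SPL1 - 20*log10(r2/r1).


r2/r1 = 34.4/9.8 = 3.5102
Correction = 20*log10(3.5102) = 10.9066 dB
SPL2 = 76.1 - 10.9066 = 65.193 dB


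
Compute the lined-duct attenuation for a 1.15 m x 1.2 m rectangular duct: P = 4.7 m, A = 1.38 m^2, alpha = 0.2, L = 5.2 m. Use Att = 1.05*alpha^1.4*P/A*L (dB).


alpha^1.4 = 0.2^1.4 = 0.105061
Attenuation rate = 1.05 * alpha^1.4 * P / A
= 1.05 * 0.105061 * 4.7 / 1.38 = 0.375707 dB/m
Total Att = 0.375707 * 5.2 = 1.9537 dB


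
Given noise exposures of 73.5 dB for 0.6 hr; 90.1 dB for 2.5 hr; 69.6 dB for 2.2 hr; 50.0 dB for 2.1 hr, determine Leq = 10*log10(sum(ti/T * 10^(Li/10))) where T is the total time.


T_total = 0.6 + 2.5 + 2.2 + 2.1 = 7.4 hr
(0.6/7.4) * 10^(73.5/10) = 1.81518e+06
(2.5/7.4) * 10^(90.1/10) = 3.45707e+08
(2.2/7.4) * 10^(69.6/10) = 2.71138e+06
(2.1/7.4) * 10^(50.0/10) = 28378.4
Sum = 1.81518e+06 + 3.45707e+08 + 2.71138e+06 + 28378.4 = 3.50262e+08
Leq = 10*log10(3.50262e+08) = 85.444 dB


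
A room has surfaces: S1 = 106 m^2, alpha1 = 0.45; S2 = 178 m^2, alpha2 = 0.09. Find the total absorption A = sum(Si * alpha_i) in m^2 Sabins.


106 * 0.45 = 47.7
178 * 0.09 = 16.02
A_total = 47.7 + 16.02 = 63.72 m^2


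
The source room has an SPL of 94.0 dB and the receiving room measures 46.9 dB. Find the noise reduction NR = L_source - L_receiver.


NR = L_source - L_receiver (difference between source and receiving room levels)
NR = 94.0 - 46.9 = 47.1 dB


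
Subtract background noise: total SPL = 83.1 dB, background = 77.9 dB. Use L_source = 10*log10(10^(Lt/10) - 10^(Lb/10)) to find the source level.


10^(83.1/10) = 2.04174e+08
10^(77.9/10) = 6.16595e+07
Difference = 2.04174e+08 - 6.16595e+07 = 1.42514e+08
L_source = 10*log10(1.42514e+08) = 81.539 dB


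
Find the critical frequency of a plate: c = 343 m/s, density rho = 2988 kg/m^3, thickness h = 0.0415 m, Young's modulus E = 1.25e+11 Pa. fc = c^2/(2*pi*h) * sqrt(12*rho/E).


12*rho/E = 12*2988/1.25e+11 = 2.86848e-07
sqrt(12*rho/E) = sqrt(2.86848e-07) = 0.000535582
c^2/(2*pi*h) = 343^2/(2*pi*0.0415) = 451191
fc = 451191 * 0.000535582 = 241.65 Hz


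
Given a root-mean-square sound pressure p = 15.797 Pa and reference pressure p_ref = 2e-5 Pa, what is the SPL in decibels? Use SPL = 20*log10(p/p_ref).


p / p_ref = 15.797 / 2e-5 = 789850
SPL = 20 * log10(789850) = 117.95 dB


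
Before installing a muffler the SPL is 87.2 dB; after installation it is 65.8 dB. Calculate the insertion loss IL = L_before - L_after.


Insertion loss = SPL without muffler - SPL with muffler
IL = 87.2 - 65.8 = 21.4 dB


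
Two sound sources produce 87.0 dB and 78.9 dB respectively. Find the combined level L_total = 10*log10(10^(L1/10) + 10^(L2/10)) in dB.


10^(87.0/10) = 5.01187e+08
10^(78.9/10) = 7.76247e+07
Sum = 5.01187e+08 + 7.76247e+07 = 5.78812e+08
L_total = 10*log10(5.78812e+08) = 87.625 dB


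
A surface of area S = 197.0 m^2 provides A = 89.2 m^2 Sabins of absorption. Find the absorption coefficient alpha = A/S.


Absorption coefficient = absorbed power / incident power
alpha = A / S = 89.2 / 197.0 = 0.45279


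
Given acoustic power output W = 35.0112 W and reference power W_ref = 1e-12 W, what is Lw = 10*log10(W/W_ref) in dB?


W / W_ref = 35.0112 / 1e-12 = 3.50112e+13
Lw = 10 * log10(3.50112e+13) = 135.44 dB


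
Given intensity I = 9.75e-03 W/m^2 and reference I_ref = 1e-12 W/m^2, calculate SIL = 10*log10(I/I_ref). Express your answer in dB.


I / I_ref = 9.75e-03 / 1e-12 = 9.75e+09
SIL = 10 * log10(9.75e+09) = 99.89 dB


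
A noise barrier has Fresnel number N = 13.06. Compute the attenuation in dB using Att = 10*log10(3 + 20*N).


3 + 20*N = 3 + 20*13.06 = 264.2
Att = 10*log10(264.2) = 24.219 dB


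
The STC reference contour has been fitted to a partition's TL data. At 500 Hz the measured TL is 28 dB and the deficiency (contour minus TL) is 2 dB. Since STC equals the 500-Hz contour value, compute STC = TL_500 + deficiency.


By ASTM E413, STC = value of the fitted reference contour at 500 Hz.
Contour value at 500 Hz = TL_500 + deficiency = 28 + 2 = 30
STC = 30


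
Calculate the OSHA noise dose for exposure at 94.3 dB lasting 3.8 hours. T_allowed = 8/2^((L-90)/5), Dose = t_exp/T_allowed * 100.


T_allowed = 8 / 2^((94.3 - 90)/5) = 4.40762 hr
Dose = 3.8 / 4.40762 * 100 = 86.214 %


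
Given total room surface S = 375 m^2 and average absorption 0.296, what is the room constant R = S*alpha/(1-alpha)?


R = 375 * 0.296 / (1 - 0.296) = 157.67 m^2


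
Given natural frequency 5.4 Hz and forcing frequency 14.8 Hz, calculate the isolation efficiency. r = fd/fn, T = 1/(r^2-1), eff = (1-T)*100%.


r = 14.8 / 5.4 = 2.74074
r^2 - 1 = 2.74074^2 - 1 = 6.51166
T = 1/6.51166 = 0.153571
Efficiency = (1 - 0.153571)*100 = 84.643 %


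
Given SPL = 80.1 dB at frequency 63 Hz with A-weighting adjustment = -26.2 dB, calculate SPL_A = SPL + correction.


A-weighting table: 63 Hz -> -26.2 dB correction
SPL_A = SPL + correction = 80.1 + (-26.2) = 53.9 dBA


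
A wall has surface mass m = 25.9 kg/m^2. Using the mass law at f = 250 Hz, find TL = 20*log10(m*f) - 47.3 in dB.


m * f = 25.9 * 250 = 6475
20*log10(6475) = 76.2248 dB
TL = 76.2248 - 47.3 = 28.925 dB


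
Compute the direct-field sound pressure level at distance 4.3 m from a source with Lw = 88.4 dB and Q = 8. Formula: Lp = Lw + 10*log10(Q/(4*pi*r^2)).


4*pi*r^2 = 4*pi*4.3^2 = 232.352 m^2
Q / (4*pi*r^2) = 8 / 232.352 = 0.0344305
Lp = 88.4 + 10*log10(0.0344305) = 73.769 dB


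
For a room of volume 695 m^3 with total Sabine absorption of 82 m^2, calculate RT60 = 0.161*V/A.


RT60 = 0.161 * 695 / 82 = 1.3646 s


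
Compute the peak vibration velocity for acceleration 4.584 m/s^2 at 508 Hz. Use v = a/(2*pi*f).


omega = 2*pi*f = 2*pi*508 = 3191.86 rad/s
v = a / omega = 4.584 / 3191.86 = 0.0014362 m/s


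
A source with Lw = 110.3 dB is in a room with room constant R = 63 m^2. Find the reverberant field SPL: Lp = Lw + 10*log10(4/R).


4/R = 4/63 = 0.0634921
Lp = 110.3 + 10*log10(0.0634921) = 98.327 dB


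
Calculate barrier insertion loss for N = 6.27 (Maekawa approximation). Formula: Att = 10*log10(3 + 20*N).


3 + 20*N = 3 + 20*6.27 = 128.4
Att = 10*log10(128.4) = 21.086 dB


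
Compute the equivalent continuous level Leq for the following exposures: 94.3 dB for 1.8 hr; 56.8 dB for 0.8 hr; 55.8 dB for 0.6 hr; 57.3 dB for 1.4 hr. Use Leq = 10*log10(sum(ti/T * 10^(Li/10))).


T_total = 1.8 + 0.8 + 0.6 + 1.4 = 4.6 hr
(1.8/4.6) * 10^(94.3/10) = 1.05321e+09
(0.8/4.6) * 10^(56.8/10) = 83240
(0.6/4.6) * 10^(55.8/10) = 49589.9
(1.4/4.6) * 10^(57.3/10) = 163444
Sum = 1.05321e+09 + 83240 + 49589.9 + 163444 = 1.05351e+09
Leq = 10*log10(1.05351e+09) = 90.226 dB


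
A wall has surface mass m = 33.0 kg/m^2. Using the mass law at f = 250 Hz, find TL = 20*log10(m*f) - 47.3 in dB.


m * f = 33.0 * 250 = 8250
20*log10(8250) = 78.3291 dB
TL = 78.3291 - 47.3 = 31.029 dB


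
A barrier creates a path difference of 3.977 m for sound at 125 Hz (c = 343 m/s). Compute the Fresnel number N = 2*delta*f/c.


N = 2*delta*f/c = 2*delta/lambda, where lambda = c/f
lambda = 343 / 125 = 2.744 m
N = 2 * 3.977 / 2.744 = 2.8987


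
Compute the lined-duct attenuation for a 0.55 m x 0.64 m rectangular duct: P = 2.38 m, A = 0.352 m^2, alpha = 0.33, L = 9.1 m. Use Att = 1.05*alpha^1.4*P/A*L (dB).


alpha^1.4 = 0.33^1.4 = 0.211797
Attenuation rate = 1.05 * alpha^1.4 * P / A
= 1.05 * 0.211797 * 2.38 / 0.352 = 1.50364 dB/m
Total Att = 1.50364 * 9.1 = 13.683 dB


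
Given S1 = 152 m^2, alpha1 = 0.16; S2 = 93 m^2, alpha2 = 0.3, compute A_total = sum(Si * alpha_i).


152 * 0.16 = 24.32
93 * 0.3 = 27.9
A_total = 24.32 + 27.9 = 52.22 m^2


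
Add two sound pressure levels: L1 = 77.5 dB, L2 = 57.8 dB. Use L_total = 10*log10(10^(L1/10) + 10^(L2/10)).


10^(77.5/10) = 5.62341e+07
10^(57.8/10) = 602560
Sum = 5.62341e+07 + 602560 = 5.68367e+07
L_total = 10*log10(5.68367e+07) = 77.546 dB


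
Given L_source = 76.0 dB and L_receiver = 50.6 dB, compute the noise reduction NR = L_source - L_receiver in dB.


NR = L_source - L_receiver (difference between source and receiving room levels)
NR = 76.0 - 50.6 = 25.4 dB


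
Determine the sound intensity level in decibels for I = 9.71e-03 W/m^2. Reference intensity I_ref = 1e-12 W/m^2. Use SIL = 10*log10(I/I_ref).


I / I_ref = 9.71e-03 / 1e-12 = 9.71e+09
SIL = 10 * log10(9.71e+09) = 99.872 dB


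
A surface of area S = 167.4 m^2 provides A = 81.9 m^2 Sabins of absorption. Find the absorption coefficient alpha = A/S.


Absorption coefficient = absorbed power / incident power
alpha = A / S = 81.9 / 167.4 = 0.48925


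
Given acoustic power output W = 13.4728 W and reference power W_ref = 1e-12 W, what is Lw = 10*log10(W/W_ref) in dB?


W / W_ref = 13.4728 / 1e-12 = 1.34728e+13
Lw = 10 * log10(1.34728e+13) = 131.29 dB


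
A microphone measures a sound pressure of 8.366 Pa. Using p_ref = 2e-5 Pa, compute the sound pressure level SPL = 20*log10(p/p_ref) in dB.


p / p_ref = 8.366 / 2e-5 = 418300
SPL = 20 * log10(418300) = 112.43 dB


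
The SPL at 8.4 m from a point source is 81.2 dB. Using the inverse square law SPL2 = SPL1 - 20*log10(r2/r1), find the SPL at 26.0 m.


r2/r1 = 26.0/8.4 = 3.09524
Correction = 20*log10(3.09524) = 9.81389 dB
SPL2 = 81.2 - 9.81389 = 71.386 dB


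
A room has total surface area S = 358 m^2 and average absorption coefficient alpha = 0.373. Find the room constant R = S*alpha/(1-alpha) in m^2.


R = 358 * 0.373 / (1 - 0.373) = 212.97 m^2


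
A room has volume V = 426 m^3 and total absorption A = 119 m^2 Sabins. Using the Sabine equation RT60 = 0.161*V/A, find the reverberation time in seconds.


RT60 = 0.161 * 426 / 119 = 0.57635 s


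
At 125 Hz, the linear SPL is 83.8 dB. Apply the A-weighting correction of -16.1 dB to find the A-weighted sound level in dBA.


A-weighting table: 125 Hz -> -16.1 dB correction
SPL_A = SPL + correction = 83.8 + (-16.1) = 67.7 dBA


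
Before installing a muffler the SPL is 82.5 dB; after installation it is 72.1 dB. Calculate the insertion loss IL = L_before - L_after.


Insertion loss = SPL without muffler - SPL with muffler
IL = 82.5 - 72.1 = 10.4 dB


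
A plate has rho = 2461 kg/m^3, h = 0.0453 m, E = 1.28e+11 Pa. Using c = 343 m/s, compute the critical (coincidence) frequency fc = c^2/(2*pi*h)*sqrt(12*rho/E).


12*rho/E = 12*2461/1.28e+11 = 2.30719e-07
sqrt(12*rho/E) = sqrt(2.30719e-07) = 0.000480332
c^2/(2*pi*h) = 343^2/(2*pi*0.0453) = 413343
fc = 413343 * 0.000480332 = 198.54 Hz


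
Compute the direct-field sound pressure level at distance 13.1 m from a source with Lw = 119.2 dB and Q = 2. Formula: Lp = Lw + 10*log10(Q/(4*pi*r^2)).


4*pi*r^2 = 4*pi*13.1^2 = 2156.51 m^2
Q / (4*pi*r^2) = 2 / 2156.51 = 0.000927424
Lp = 119.2 + 10*log10(0.000927424) = 88.873 dB


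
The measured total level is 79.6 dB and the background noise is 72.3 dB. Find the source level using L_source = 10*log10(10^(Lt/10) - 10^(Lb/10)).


10^(79.6/10) = 9.12011e+07
10^(72.3/10) = 1.69824e+07
Difference = 9.12011e+07 - 1.69824e+07 = 7.42187e+07
L_source = 10*log10(7.42187e+07) = 78.705 dB


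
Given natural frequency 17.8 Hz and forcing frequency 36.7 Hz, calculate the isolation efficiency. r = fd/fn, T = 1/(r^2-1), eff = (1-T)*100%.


r = 36.7 / 17.8 = 2.0618
r^2 - 1 = 2.0618^2 - 1 = 3.25102
T = 1/3.25102 = 0.307596
Efficiency = (1 - 0.307596)*100 = 69.24 %


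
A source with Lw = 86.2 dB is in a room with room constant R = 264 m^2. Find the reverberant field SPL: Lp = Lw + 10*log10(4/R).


4/R = 4/264 = 0.0151515
Lp = 86.2 + 10*log10(0.0151515) = 68.005 dB


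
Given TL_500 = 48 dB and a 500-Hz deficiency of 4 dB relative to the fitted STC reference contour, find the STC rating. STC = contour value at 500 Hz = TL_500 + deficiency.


By ASTM E413, STC = value of the fitted reference contour at 500 Hz.
Contour value at 500 Hz = TL_500 + deficiency = 48 + 4 = 52
STC = 52


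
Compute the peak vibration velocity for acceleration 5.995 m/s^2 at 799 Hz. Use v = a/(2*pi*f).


omega = 2*pi*f = 2*pi*799 = 5020.27 rad/s
v = a / omega = 5.995 / 5020.27 = 0.0011942 m/s


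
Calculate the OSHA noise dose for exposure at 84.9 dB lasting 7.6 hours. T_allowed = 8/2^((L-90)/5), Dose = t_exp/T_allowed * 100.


T_allowed = 8 / 2^((84.9 - 90)/5) = 16.2234 hr
Dose = 7.6 / 16.2234 * 100 = 46.846 %


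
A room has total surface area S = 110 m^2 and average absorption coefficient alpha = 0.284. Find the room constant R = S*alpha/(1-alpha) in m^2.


R = 110 * 0.284 / (1 - 0.284) = 43.631 m^2


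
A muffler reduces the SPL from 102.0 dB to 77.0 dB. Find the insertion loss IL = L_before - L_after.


Insertion loss = SPL without muffler - SPL with muffler
IL = 102.0 - 77.0 = 25 dB


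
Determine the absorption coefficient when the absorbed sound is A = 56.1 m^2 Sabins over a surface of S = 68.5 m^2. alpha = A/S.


Absorption coefficient = absorbed power / incident power
alpha = A / S = 56.1 / 68.5 = 0.81898


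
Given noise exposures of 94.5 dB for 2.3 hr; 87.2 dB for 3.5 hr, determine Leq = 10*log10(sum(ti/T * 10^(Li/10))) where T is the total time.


T_total = 2.3 + 3.5 = 5.8 hr
(2.3/5.8) * 10^(94.5/10) = 1.11763e+09
(3.5/5.8) * 10^(87.2/10) = 3.16694e+08
Sum = 1.11763e+09 + 3.16694e+08 = 1.43432e+09
Leq = 10*log10(1.43432e+09) = 91.566 dB


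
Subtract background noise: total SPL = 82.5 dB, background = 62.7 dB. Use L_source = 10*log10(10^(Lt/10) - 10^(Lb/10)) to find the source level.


10^(82.5/10) = 1.77828e+08
10^(62.7/10) = 1.86209e+06
Difference = 1.77828e+08 - 1.86209e+06 = 1.75966e+08
L_source = 10*log10(1.75966e+08) = 82.454 dB


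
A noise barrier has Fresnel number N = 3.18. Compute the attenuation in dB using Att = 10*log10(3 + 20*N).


3 + 20*N = 3 + 20*3.18 = 66.6
Att = 10*log10(66.6) = 18.235 dB


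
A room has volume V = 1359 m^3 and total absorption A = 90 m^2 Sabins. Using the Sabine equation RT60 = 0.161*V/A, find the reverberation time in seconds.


RT60 = 0.161 * 1359 / 90 = 2.4311 s


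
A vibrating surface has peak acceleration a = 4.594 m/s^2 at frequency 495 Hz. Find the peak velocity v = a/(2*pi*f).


omega = 2*pi*f = 2*pi*495 = 3110.18 rad/s
v = a / omega = 4.594 / 3110.18 = 0.0014771 m/s


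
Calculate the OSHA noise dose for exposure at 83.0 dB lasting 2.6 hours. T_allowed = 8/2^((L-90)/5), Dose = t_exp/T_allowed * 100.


T_allowed = 8 / 2^((83.0 - 90)/5) = 21.1121 hr
Dose = 2.6 / 21.1121 * 100 = 12.315 %


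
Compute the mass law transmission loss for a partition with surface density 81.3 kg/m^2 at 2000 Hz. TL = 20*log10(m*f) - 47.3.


m * f = 81.3 * 2000 = 162600
20*log10(162600) = 104.222 dB
TL = 104.222 - 47.3 = 56.922 dB


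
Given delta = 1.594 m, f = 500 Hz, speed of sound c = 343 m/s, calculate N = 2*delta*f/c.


N = 2*delta*f/c = 2*delta/lambda, where lambda = c/f
lambda = 343 / 500 = 0.686 m
N = 2 * 1.594 / 0.686 = 4.6472


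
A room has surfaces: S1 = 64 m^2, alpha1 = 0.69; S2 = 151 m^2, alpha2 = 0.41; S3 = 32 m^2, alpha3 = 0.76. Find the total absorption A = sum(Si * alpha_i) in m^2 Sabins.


64 * 0.69 = 44.16
151 * 0.41 = 61.91
32 * 0.76 = 24.32
A_total = 44.16 + 61.91 + 24.32 = 130.39 m^2


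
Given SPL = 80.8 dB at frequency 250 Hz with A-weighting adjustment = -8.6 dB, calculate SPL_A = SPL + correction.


A-weighting table: 250 Hz -> -8.6 dB correction
SPL_A = SPL + correction = 80.8 + (-8.6) = 72.2 dBA


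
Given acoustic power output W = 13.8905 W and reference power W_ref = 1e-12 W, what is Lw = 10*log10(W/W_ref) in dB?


W / W_ref = 13.8905 / 1e-12 = 1.38905e+13
Lw = 10 * log10(1.38905e+13) = 131.43 dB


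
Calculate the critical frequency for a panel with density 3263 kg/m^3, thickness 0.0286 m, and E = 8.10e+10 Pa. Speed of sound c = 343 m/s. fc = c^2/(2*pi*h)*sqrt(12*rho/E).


12*rho/E = 12*3263/8.10e+10 = 4.83407e-07
sqrt(12*rho/E) = sqrt(4.83407e-07) = 0.000695275
c^2/(2*pi*h) = 343^2/(2*pi*0.0286) = 654700
fc = 654700 * 0.000695275 = 455.2 Hz


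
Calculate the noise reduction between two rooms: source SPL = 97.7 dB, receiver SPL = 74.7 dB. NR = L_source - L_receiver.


NR = L_source - L_receiver (difference between source and receiving room levels)
NR = 97.7 - 74.7 = 23 dB


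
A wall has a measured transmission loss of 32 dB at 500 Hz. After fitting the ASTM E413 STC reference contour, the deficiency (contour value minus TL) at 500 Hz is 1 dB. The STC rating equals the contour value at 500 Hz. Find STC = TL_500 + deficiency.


By ASTM E413, STC = value of the fitted reference contour at 500 Hz.
Contour value at 500 Hz = TL_500 + deficiency = 32 + 1 = 33
STC = 33


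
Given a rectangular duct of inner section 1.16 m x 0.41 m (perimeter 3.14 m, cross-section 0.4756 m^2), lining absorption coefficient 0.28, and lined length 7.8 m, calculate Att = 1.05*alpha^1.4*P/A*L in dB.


alpha^1.4 = 0.28^1.4 = 0.168276
Attenuation rate = 1.05 * alpha^1.4 * P / A
= 1.05 * 0.168276 * 3.14 / 0.4756 = 1.16654 dB/m
Total Att = 1.16654 * 7.8 = 9.099 dB


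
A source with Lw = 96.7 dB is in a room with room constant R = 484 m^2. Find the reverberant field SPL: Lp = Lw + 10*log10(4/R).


4/R = 4/484 = 0.00826446
Lp = 96.7 + 10*log10(0.00826446) = 75.872 dB


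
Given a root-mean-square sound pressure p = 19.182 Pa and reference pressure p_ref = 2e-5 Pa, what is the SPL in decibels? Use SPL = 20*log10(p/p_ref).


p / p_ref = 19.182 / 2e-5 = 959100
SPL = 20 * log10(959100) = 119.64 dB


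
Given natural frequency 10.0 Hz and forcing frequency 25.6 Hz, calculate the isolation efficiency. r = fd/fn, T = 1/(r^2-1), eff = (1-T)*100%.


r = 25.6 / 10.0 = 2.56
r^2 - 1 = 2.56^2 - 1 = 5.5536
T = 1/5.5536 = 0.180063
Efficiency = (1 - 0.180063)*100 = 81.994 %


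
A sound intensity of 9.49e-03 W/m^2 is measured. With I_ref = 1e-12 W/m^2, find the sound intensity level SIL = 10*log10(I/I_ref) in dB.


I / I_ref = 9.49e-03 / 1e-12 = 9.49e+09
SIL = 10 * log10(9.49e+09) = 99.773 dB


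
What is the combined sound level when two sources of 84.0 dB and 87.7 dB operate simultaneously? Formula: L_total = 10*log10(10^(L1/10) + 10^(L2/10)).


10^(84.0/10) = 2.51189e+08
10^(87.7/10) = 5.88844e+08
Sum = 2.51189e+08 + 5.88844e+08 = 8.40033e+08
L_total = 10*log10(8.40033e+08) = 89.243 dB


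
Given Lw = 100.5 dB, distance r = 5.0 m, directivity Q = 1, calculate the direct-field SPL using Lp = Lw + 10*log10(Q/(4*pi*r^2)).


4*pi*r^2 = 4*pi*5.0^2 = 314.159 m^2
Q / (4*pi*r^2) = 1 / 314.159 = 0.0031831
Lp = 100.5 + 10*log10(0.0031831) = 75.529 dB


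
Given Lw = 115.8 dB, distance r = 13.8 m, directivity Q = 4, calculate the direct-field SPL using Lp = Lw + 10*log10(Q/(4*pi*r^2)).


4*pi*r^2 = 4*pi*13.8^2 = 2393.14 m^2
Q / (4*pi*r^2) = 4 / 2393.14 = 0.00167144
Lp = 115.8 + 10*log10(0.00167144) = 88.031 dB


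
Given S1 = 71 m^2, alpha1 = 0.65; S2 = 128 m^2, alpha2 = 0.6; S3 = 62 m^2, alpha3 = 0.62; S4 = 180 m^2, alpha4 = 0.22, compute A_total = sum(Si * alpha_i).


71 * 0.65 = 46.15
128 * 0.6 = 76.8
62 * 0.62 = 38.44
180 * 0.22 = 39.6
A_total = 46.15 + 76.8 + 38.44 + 39.6 = 200.99 m^2


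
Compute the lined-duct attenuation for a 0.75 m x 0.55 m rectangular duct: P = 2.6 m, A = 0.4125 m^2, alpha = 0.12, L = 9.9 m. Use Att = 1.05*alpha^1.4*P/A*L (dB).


alpha^1.4 = 0.12^1.4 = 0.0513871
Attenuation rate = 1.05 * alpha^1.4 * P / A
= 1.05 * 0.0513871 * 2.6 / 0.4125 = 0.340089 dB/m
Total Att = 0.340089 * 9.9 = 3.3669 dB


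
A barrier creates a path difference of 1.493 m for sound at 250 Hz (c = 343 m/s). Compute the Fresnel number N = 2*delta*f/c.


N = 2*delta*f/c = 2*delta/lambda, where lambda = c/f
lambda = 343 / 250 = 1.372 m
N = 2 * 1.493 / 1.372 = 2.1764


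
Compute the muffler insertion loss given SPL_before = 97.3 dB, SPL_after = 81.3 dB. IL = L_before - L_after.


Insertion loss = SPL without muffler - SPL with muffler
IL = 97.3 - 81.3 = 16 dB


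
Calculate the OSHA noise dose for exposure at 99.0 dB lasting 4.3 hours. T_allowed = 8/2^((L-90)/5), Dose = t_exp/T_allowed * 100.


T_allowed = 8 / 2^((99.0 - 90)/5) = 2.2974 hr
Dose = 4.3 / 2.2974 * 100 = 187.17 %


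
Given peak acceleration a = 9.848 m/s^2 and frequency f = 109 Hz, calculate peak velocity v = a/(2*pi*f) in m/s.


omega = 2*pi*f = 2*pi*109 = 684.867 rad/s
v = a / omega = 9.848 / 684.867 = 0.014379 m/s


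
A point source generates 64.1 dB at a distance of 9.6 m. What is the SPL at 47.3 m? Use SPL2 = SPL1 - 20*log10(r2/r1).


r2/r1 = 47.3/9.6 = 4.92708
Correction = 20*log10(4.92708) = 13.8518 dB
SPL2 = 64.1 - 13.8518 = 50.248 dB


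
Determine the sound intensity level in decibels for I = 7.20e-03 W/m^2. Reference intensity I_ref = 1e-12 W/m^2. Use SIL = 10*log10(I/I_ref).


I / I_ref = 7.20e-03 / 1e-12 = 7.2e+09
SIL = 10 * log10(7.2e+09) = 98.573 dB


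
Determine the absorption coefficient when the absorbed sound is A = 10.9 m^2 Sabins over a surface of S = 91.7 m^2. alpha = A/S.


Absorption coefficient = absorbed power / incident power
alpha = A / S = 10.9 / 91.7 = 0.11887


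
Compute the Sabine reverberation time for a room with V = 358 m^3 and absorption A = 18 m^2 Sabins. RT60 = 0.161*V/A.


RT60 = 0.161 * 358 / 18 = 3.2021 s


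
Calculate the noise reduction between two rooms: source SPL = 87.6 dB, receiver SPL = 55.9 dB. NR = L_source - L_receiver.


NR = L_source - L_receiver (difference between source and receiving room levels)
NR = 87.6 - 55.9 = 31.7 dB


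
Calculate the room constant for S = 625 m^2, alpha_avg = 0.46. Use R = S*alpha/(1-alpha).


R = 625 * 0.46 / (1 - 0.46) = 532.41 m^2


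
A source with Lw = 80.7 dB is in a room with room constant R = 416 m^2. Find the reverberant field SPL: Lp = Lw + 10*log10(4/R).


4/R = 4/416 = 0.00961538
Lp = 80.7 + 10*log10(0.00961538) = 60.53 dB


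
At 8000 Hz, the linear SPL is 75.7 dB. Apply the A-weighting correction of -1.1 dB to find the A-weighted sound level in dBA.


A-weighting table: 8000 Hz -> -1.1 dB correction
SPL_A = SPL + correction = 75.7 + (-1.1) = 74.6 dBA


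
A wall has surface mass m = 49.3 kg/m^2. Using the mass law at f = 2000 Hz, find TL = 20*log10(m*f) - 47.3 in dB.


m * f = 49.3 * 2000 = 98600
20*log10(98600) = 99.8775 dB
TL = 99.8775 - 47.3 = 52.578 dB


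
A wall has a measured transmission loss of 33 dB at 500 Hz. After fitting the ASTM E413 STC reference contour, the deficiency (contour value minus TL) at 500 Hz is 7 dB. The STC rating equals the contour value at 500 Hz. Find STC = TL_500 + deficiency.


By ASTM E413, STC = value of the fitted reference contour at 500 Hz.
Contour value at 500 Hz = TL_500 + deficiency = 33 + 7 = 40
STC = 40


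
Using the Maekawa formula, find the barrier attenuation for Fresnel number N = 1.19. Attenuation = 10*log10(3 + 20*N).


3 + 20*N = 3 + 20*1.19 = 26.8
Att = 10*log10(26.8) = 14.281 dB


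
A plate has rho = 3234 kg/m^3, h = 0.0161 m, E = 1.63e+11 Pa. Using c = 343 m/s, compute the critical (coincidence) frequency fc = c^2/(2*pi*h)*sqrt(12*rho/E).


12*rho/E = 12*3234/1.63e+11 = 2.38086e-07
sqrt(12*rho/E) = sqrt(2.38086e-07) = 0.000487941
c^2/(2*pi*h) = 343^2/(2*pi*0.0161) = 1.16301e+06
fc = 1.16301e+06 * 0.000487941 = 567.48 Hz


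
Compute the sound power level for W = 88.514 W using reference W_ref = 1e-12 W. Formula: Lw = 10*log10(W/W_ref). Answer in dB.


W / W_ref = 88.514 / 1e-12 = 8.8514e+13
Lw = 10 * log10(8.8514e+13) = 139.47 dB


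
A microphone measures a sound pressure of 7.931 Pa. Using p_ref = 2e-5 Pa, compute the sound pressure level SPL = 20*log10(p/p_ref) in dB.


p / p_ref = 7.931 / 2e-5 = 396550
SPL = 20 * log10(396550) = 111.97 dB


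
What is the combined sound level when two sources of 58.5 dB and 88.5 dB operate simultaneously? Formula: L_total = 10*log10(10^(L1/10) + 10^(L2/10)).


10^(58.5/10) = 707946
10^(88.5/10) = 7.07946e+08
Sum = 707946 + 7.07946e+08 = 7.08654e+08
L_total = 10*log10(7.08654e+08) = 88.504 dB


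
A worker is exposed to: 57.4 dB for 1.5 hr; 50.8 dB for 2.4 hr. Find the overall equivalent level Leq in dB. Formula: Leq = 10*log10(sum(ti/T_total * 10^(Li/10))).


T_total = 1.5 + 2.4 = 3.9 hr
(1.5/3.9) * 10^(57.4/10) = 211362
(2.4/3.9) * 10^(50.8/10) = 73985.5
Sum = 211362 + 73985.5 = 285348
Leq = 10*log10(285348) = 54.554 dB


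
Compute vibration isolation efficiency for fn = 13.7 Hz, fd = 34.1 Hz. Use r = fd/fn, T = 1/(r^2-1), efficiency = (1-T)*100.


r = 34.1 / 13.7 = 2.48905
r^2 - 1 = 2.48905^2 - 1 = 5.19537
T = 1/5.19537 = 0.192479
Efficiency = (1 - 0.192479)*100 = 80.752 %


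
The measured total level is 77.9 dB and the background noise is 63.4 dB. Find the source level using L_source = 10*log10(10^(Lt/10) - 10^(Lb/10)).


10^(77.9/10) = 6.16595e+07
10^(63.4/10) = 2.18776e+06
Difference = 6.16595e+07 - 2.18776e+06 = 5.94717e+07
L_source = 10*log10(5.94717e+07) = 77.743 dB


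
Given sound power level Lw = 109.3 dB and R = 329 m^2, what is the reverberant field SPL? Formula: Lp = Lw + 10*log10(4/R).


4/R = 4/329 = 0.0121581
Lp = 109.3 + 10*log10(0.0121581) = 90.149 dB


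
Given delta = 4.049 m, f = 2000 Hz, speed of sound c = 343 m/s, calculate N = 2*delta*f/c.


N = 2*delta*f/c = 2*delta/lambda, where lambda = c/f
lambda = 343 / 2000 = 0.1715 m
N = 2 * 4.049 / 0.1715 = 47.219


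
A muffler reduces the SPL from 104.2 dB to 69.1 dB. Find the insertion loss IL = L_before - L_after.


Insertion loss = SPL without muffler - SPL with muffler
IL = 104.2 - 69.1 = 35.1 dB


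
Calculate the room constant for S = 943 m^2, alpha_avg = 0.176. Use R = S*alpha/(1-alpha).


R = 943 * 0.176 / (1 - 0.176) = 201.42 m^2


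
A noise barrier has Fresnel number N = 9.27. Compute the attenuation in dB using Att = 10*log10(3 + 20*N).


3 + 20*N = 3 + 20*9.27 = 188.4
Att = 10*log10(188.4) = 22.751 dB


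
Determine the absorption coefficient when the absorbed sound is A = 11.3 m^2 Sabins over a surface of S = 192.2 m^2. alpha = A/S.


Absorption coefficient = absorbed power / incident power
alpha = A / S = 11.3 / 192.2 = 0.058793


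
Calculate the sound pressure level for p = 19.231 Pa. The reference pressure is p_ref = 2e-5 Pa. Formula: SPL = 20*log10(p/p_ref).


p / p_ref = 19.231 / 2e-5 = 961550
SPL = 20 * log10(961550) = 119.66 dB


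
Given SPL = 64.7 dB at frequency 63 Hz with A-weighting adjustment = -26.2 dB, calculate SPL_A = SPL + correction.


A-weighting table: 63 Hz -> -26.2 dB correction
SPL_A = SPL + correction = 64.7 + (-26.2) = 38.5 dBA


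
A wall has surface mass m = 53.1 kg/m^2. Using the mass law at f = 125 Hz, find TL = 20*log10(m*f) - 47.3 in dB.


m * f = 53.1 * 125 = 6637.5
20*log10(6637.5) = 76.4401 dB
TL = 76.4401 - 47.3 = 29.14 dB


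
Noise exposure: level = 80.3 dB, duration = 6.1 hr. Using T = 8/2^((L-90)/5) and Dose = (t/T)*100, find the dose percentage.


T_allowed = 8 / 2^((80.3 - 90)/5) = 30.6965 hr
Dose = 6.1 / 30.6965 * 100 = 19.872 %


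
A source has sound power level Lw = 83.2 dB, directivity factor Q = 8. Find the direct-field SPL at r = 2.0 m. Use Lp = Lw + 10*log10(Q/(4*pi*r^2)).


4*pi*r^2 = 4*pi*2.0^2 = 50.2655 m^2
Q / (4*pi*r^2) = 8 / 50.2655 = 0.159155
Lp = 83.2 + 10*log10(0.159155) = 75.218 dB


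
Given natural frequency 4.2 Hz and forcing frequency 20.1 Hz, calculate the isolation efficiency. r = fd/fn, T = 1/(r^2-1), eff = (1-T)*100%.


r = 20.1 / 4.2 = 4.78571
r^2 - 1 = 4.78571^2 - 1 = 21.903
T = 1/21.903 = 0.0456558
Efficiency = (1 - 0.0456558)*100 = 95.434 %


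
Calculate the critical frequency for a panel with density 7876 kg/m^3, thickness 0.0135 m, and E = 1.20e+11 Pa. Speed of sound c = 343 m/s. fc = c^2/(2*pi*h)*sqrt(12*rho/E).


12*rho/E = 12*7876/1.20e+11 = 7.876e-07
sqrt(12*rho/E) = sqrt(7.876e-07) = 0.000887468
c^2/(2*pi*h) = 343^2/(2*pi*0.0135) = 1.38699e+06
fc = 1.38699e+06 * 0.000887468 = 1230.9 Hz


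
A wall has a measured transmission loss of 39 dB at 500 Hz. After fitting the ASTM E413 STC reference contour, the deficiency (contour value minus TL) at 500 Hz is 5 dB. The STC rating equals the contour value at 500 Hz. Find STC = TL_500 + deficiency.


By ASTM E413, STC = value of the fitted reference contour at 500 Hz.
Contour value at 500 Hz = TL_500 + deficiency = 39 + 5 = 44
STC = 44


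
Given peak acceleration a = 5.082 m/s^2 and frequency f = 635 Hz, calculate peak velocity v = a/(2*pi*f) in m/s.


omega = 2*pi*f = 2*pi*635 = 3989.82 rad/s
v = a / omega = 5.082 / 3989.82 = 0.0012737 m/s


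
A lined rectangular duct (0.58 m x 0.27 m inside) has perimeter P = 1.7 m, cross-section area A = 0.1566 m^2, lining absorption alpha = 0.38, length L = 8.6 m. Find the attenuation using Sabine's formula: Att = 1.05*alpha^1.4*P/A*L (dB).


alpha^1.4 = 0.38^1.4 = 0.258046
Attenuation rate = 1.05 * alpha^1.4 * P / A
= 1.05 * 0.258046 * 1.7 / 0.1566 = 2.94133 dB/m
Total Att = 2.94133 * 8.6 = 25.295 dB


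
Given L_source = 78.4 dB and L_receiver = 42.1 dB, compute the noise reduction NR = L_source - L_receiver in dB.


NR = L_source - L_receiver (difference between source and receiving room levels)
NR = 78.4 - 42.1 = 36.3 dB


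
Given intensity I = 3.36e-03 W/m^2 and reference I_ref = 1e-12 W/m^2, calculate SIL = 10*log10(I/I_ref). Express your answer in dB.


I / I_ref = 3.36e-03 / 1e-12 = 3.36e+09
SIL = 10 * log10(3.36e+09) = 95.263 dB


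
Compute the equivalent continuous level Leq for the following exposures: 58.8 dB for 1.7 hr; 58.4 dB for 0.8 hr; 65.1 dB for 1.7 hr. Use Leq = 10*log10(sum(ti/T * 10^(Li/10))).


T_total = 1.7 + 0.8 + 1.7 = 4.2 hr
(1.7/4.2) * 10^(58.8/10) = 307043
(0.8/4.2) * 10^(58.4/10) = 131777
(1.7/4.2) * 10^(65.1/10) = 1.30978e+06
Sum = 307043 + 131777 + 1.30978e+06 = 1.7486e+06
Leq = 10*log10(1.7486e+06) = 62.427 dB


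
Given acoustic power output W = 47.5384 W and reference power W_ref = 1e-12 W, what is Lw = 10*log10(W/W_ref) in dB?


W / W_ref = 47.5384 / 1e-12 = 4.75384e+13
Lw = 10 * log10(4.75384e+13) = 136.77 dB


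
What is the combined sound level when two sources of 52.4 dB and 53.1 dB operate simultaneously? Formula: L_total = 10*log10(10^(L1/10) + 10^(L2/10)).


10^(52.4/10) = 173780
10^(53.1/10) = 204174
Sum = 173780 + 204174 = 377954
L_total = 10*log10(377954) = 55.774 dB
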